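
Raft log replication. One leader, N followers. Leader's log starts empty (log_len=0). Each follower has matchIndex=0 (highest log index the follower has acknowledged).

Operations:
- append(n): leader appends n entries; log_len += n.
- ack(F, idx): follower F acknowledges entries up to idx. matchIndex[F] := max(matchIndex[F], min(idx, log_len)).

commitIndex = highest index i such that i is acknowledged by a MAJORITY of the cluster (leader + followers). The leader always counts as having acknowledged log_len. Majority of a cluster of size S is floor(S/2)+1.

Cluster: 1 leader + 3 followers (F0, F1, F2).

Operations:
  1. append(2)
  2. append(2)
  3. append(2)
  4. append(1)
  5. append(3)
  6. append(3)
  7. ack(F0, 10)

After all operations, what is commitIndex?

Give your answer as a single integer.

Answer: 0

Derivation:
Op 1: append 2 -> log_len=2
Op 2: append 2 -> log_len=4
Op 3: append 2 -> log_len=6
Op 4: append 1 -> log_len=7
Op 5: append 3 -> log_len=10
Op 6: append 3 -> log_len=13
Op 7: F0 acks idx 10 -> match: F0=10 F1=0 F2=0; commitIndex=0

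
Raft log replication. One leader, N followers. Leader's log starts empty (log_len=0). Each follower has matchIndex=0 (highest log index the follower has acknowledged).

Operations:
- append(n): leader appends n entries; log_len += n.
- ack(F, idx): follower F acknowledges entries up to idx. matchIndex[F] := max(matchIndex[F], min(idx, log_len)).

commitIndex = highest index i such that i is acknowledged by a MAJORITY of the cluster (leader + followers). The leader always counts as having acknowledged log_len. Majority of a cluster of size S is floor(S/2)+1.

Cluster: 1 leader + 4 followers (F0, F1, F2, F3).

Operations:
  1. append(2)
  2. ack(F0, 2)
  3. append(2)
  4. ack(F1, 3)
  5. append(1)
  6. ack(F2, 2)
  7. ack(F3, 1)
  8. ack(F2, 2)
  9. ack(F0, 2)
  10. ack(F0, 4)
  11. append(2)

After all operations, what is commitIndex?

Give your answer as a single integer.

Op 1: append 2 -> log_len=2
Op 2: F0 acks idx 2 -> match: F0=2 F1=0 F2=0 F3=0; commitIndex=0
Op 3: append 2 -> log_len=4
Op 4: F1 acks idx 3 -> match: F0=2 F1=3 F2=0 F3=0; commitIndex=2
Op 5: append 1 -> log_len=5
Op 6: F2 acks idx 2 -> match: F0=2 F1=3 F2=2 F3=0; commitIndex=2
Op 7: F3 acks idx 1 -> match: F0=2 F1=3 F2=2 F3=1; commitIndex=2
Op 8: F2 acks idx 2 -> match: F0=2 F1=3 F2=2 F3=1; commitIndex=2
Op 9: F0 acks idx 2 -> match: F0=2 F1=3 F2=2 F3=1; commitIndex=2
Op 10: F0 acks idx 4 -> match: F0=4 F1=3 F2=2 F3=1; commitIndex=3
Op 11: append 2 -> log_len=7

Answer: 3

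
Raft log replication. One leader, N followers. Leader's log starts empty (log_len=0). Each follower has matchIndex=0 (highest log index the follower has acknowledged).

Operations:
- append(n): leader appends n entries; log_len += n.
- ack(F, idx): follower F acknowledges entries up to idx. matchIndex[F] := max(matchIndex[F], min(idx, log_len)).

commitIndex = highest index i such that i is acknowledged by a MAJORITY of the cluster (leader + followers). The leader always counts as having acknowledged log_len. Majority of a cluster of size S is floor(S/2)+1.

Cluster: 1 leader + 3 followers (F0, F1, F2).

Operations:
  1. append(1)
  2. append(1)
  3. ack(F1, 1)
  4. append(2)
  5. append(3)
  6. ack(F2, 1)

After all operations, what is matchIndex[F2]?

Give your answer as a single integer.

Answer: 1

Derivation:
Op 1: append 1 -> log_len=1
Op 2: append 1 -> log_len=2
Op 3: F1 acks idx 1 -> match: F0=0 F1=1 F2=0; commitIndex=0
Op 4: append 2 -> log_len=4
Op 5: append 3 -> log_len=7
Op 6: F2 acks idx 1 -> match: F0=0 F1=1 F2=1; commitIndex=1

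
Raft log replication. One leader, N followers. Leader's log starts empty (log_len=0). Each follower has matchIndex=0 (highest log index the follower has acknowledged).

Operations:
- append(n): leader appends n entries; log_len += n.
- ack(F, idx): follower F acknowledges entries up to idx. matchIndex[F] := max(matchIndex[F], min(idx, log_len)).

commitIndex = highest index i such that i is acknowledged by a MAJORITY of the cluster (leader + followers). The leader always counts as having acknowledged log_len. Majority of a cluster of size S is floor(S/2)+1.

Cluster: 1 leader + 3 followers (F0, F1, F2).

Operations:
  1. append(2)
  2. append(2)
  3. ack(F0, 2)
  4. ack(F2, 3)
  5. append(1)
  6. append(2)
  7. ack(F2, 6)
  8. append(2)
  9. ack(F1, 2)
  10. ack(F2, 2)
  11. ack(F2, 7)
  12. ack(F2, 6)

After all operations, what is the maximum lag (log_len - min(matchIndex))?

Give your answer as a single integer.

Op 1: append 2 -> log_len=2
Op 2: append 2 -> log_len=4
Op 3: F0 acks idx 2 -> match: F0=2 F1=0 F2=0; commitIndex=0
Op 4: F2 acks idx 3 -> match: F0=2 F1=0 F2=3; commitIndex=2
Op 5: append 1 -> log_len=5
Op 6: append 2 -> log_len=7
Op 7: F2 acks idx 6 -> match: F0=2 F1=0 F2=6; commitIndex=2
Op 8: append 2 -> log_len=9
Op 9: F1 acks idx 2 -> match: F0=2 F1=2 F2=6; commitIndex=2
Op 10: F2 acks idx 2 -> match: F0=2 F1=2 F2=6; commitIndex=2
Op 11: F2 acks idx 7 -> match: F0=2 F1=2 F2=7; commitIndex=2
Op 12: F2 acks idx 6 -> match: F0=2 F1=2 F2=7; commitIndex=2

Answer: 7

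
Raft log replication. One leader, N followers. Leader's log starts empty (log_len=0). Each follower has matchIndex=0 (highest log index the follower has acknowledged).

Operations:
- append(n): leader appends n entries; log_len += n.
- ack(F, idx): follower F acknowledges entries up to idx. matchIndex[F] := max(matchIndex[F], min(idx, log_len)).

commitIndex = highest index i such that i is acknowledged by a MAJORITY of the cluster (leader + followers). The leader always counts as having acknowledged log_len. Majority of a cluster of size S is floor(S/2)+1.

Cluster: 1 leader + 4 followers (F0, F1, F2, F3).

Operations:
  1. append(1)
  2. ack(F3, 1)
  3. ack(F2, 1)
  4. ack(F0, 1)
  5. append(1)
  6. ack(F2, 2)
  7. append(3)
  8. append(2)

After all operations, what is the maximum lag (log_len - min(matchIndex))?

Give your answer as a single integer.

Op 1: append 1 -> log_len=1
Op 2: F3 acks idx 1 -> match: F0=0 F1=0 F2=0 F3=1; commitIndex=0
Op 3: F2 acks idx 1 -> match: F0=0 F1=0 F2=1 F3=1; commitIndex=1
Op 4: F0 acks idx 1 -> match: F0=1 F1=0 F2=1 F3=1; commitIndex=1
Op 5: append 1 -> log_len=2
Op 6: F2 acks idx 2 -> match: F0=1 F1=0 F2=2 F3=1; commitIndex=1
Op 7: append 3 -> log_len=5
Op 8: append 2 -> log_len=7

Answer: 7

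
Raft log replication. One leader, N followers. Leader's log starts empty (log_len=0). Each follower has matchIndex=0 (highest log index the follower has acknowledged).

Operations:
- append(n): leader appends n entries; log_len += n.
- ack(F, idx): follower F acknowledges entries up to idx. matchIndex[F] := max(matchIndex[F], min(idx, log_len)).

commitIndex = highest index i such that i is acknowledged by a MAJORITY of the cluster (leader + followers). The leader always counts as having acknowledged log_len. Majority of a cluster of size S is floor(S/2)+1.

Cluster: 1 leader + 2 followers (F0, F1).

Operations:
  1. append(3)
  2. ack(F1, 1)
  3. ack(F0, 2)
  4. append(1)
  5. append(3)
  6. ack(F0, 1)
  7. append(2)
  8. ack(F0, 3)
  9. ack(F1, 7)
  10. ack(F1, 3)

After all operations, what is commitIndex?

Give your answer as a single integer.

Answer: 7

Derivation:
Op 1: append 3 -> log_len=3
Op 2: F1 acks idx 1 -> match: F0=0 F1=1; commitIndex=1
Op 3: F0 acks idx 2 -> match: F0=2 F1=1; commitIndex=2
Op 4: append 1 -> log_len=4
Op 5: append 3 -> log_len=7
Op 6: F0 acks idx 1 -> match: F0=2 F1=1; commitIndex=2
Op 7: append 2 -> log_len=9
Op 8: F0 acks idx 3 -> match: F0=3 F1=1; commitIndex=3
Op 9: F1 acks idx 7 -> match: F0=3 F1=7; commitIndex=7
Op 10: F1 acks idx 3 -> match: F0=3 F1=7; commitIndex=7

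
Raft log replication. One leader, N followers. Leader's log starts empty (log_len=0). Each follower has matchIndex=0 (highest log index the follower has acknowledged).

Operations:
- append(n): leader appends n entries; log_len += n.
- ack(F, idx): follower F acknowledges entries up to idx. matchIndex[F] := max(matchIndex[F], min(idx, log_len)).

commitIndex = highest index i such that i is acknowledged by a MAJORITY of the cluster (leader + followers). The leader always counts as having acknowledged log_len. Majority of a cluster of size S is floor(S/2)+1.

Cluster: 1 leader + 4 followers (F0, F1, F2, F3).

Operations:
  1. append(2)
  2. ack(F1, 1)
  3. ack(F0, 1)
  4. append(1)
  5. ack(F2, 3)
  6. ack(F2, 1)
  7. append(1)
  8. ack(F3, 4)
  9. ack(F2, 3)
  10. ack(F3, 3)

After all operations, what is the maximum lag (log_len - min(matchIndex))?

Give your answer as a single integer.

Op 1: append 2 -> log_len=2
Op 2: F1 acks idx 1 -> match: F0=0 F1=1 F2=0 F3=0; commitIndex=0
Op 3: F0 acks idx 1 -> match: F0=1 F1=1 F2=0 F3=0; commitIndex=1
Op 4: append 1 -> log_len=3
Op 5: F2 acks idx 3 -> match: F0=1 F1=1 F2=3 F3=0; commitIndex=1
Op 6: F2 acks idx 1 -> match: F0=1 F1=1 F2=3 F3=0; commitIndex=1
Op 7: append 1 -> log_len=4
Op 8: F3 acks idx 4 -> match: F0=1 F1=1 F2=3 F3=4; commitIndex=3
Op 9: F2 acks idx 3 -> match: F0=1 F1=1 F2=3 F3=4; commitIndex=3
Op 10: F3 acks idx 3 -> match: F0=1 F1=1 F2=3 F3=4; commitIndex=3

Answer: 3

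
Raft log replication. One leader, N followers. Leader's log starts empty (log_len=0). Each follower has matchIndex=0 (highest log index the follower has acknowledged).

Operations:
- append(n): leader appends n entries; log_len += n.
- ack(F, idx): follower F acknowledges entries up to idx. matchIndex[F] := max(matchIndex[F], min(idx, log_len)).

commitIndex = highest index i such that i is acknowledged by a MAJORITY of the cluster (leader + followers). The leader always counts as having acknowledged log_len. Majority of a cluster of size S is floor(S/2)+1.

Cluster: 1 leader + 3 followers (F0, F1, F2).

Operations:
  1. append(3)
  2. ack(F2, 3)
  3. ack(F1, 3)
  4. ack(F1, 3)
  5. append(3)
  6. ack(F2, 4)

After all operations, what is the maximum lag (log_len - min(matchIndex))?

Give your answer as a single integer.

Op 1: append 3 -> log_len=3
Op 2: F2 acks idx 3 -> match: F0=0 F1=0 F2=3; commitIndex=0
Op 3: F1 acks idx 3 -> match: F0=0 F1=3 F2=3; commitIndex=3
Op 4: F1 acks idx 3 -> match: F0=0 F1=3 F2=3; commitIndex=3
Op 5: append 3 -> log_len=6
Op 6: F2 acks idx 4 -> match: F0=0 F1=3 F2=4; commitIndex=3

Answer: 6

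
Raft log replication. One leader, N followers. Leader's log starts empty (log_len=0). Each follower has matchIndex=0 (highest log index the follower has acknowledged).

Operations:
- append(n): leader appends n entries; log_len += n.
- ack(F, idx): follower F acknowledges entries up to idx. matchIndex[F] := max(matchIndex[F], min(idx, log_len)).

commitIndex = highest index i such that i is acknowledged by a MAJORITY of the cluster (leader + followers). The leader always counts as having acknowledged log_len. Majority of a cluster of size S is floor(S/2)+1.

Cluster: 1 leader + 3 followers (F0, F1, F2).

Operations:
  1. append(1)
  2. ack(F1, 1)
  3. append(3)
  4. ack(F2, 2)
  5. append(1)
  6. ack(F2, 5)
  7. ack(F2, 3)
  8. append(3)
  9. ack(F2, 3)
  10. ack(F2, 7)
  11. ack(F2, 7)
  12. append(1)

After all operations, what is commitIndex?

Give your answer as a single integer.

Answer: 1

Derivation:
Op 1: append 1 -> log_len=1
Op 2: F1 acks idx 1 -> match: F0=0 F1=1 F2=0; commitIndex=0
Op 3: append 3 -> log_len=4
Op 4: F2 acks idx 2 -> match: F0=0 F1=1 F2=2; commitIndex=1
Op 5: append 1 -> log_len=5
Op 6: F2 acks idx 5 -> match: F0=0 F1=1 F2=5; commitIndex=1
Op 7: F2 acks idx 3 -> match: F0=0 F1=1 F2=5; commitIndex=1
Op 8: append 3 -> log_len=8
Op 9: F2 acks idx 3 -> match: F0=0 F1=1 F2=5; commitIndex=1
Op 10: F2 acks idx 7 -> match: F0=0 F1=1 F2=7; commitIndex=1
Op 11: F2 acks idx 7 -> match: F0=0 F1=1 F2=7; commitIndex=1
Op 12: append 1 -> log_len=9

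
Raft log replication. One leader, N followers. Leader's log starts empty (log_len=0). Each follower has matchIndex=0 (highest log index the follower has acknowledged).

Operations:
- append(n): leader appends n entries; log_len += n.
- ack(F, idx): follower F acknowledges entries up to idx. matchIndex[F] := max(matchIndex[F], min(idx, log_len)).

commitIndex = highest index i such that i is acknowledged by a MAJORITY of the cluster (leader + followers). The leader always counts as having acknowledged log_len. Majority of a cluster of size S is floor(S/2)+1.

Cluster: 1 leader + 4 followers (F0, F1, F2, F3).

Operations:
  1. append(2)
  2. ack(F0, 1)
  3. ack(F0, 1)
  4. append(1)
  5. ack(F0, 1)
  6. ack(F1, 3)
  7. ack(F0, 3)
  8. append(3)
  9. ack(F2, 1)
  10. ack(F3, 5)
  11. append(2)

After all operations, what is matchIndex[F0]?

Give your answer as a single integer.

Answer: 3

Derivation:
Op 1: append 2 -> log_len=2
Op 2: F0 acks idx 1 -> match: F0=1 F1=0 F2=0 F3=0; commitIndex=0
Op 3: F0 acks idx 1 -> match: F0=1 F1=0 F2=0 F3=0; commitIndex=0
Op 4: append 1 -> log_len=3
Op 5: F0 acks idx 1 -> match: F0=1 F1=0 F2=0 F3=0; commitIndex=0
Op 6: F1 acks idx 3 -> match: F0=1 F1=3 F2=0 F3=0; commitIndex=1
Op 7: F0 acks idx 3 -> match: F0=3 F1=3 F2=0 F3=0; commitIndex=3
Op 8: append 3 -> log_len=6
Op 9: F2 acks idx 1 -> match: F0=3 F1=3 F2=1 F3=0; commitIndex=3
Op 10: F3 acks idx 5 -> match: F0=3 F1=3 F2=1 F3=5; commitIndex=3
Op 11: append 2 -> log_len=8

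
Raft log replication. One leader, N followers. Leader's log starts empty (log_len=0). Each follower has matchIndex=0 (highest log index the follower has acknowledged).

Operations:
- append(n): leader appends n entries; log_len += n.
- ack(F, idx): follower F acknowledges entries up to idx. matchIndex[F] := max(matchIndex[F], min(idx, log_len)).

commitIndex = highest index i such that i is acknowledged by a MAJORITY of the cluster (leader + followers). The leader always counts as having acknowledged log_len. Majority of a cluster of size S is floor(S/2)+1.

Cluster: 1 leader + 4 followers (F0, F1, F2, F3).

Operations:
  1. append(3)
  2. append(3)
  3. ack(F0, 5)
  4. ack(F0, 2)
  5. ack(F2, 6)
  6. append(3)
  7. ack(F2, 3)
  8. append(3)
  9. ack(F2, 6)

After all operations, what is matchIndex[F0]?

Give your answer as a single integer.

Answer: 5

Derivation:
Op 1: append 3 -> log_len=3
Op 2: append 3 -> log_len=6
Op 3: F0 acks idx 5 -> match: F0=5 F1=0 F2=0 F3=0; commitIndex=0
Op 4: F0 acks idx 2 -> match: F0=5 F1=0 F2=0 F3=0; commitIndex=0
Op 5: F2 acks idx 6 -> match: F0=5 F1=0 F2=6 F3=0; commitIndex=5
Op 6: append 3 -> log_len=9
Op 7: F2 acks idx 3 -> match: F0=5 F1=0 F2=6 F3=0; commitIndex=5
Op 8: append 3 -> log_len=12
Op 9: F2 acks idx 6 -> match: F0=5 F1=0 F2=6 F3=0; commitIndex=5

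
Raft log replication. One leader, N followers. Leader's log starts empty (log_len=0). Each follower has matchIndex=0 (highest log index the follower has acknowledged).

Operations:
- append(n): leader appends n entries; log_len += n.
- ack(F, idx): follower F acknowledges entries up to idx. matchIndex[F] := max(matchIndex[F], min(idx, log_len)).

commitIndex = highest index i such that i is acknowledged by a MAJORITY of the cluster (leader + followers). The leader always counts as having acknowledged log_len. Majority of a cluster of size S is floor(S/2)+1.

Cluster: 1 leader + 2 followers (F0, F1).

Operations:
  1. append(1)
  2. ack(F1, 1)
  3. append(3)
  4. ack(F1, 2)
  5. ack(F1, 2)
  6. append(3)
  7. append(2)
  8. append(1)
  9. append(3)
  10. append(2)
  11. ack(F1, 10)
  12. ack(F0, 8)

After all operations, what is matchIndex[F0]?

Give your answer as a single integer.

Answer: 8

Derivation:
Op 1: append 1 -> log_len=1
Op 2: F1 acks idx 1 -> match: F0=0 F1=1; commitIndex=1
Op 3: append 3 -> log_len=4
Op 4: F1 acks idx 2 -> match: F0=0 F1=2; commitIndex=2
Op 5: F1 acks idx 2 -> match: F0=0 F1=2; commitIndex=2
Op 6: append 3 -> log_len=7
Op 7: append 2 -> log_len=9
Op 8: append 1 -> log_len=10
Op 9: append 3 -> log_len=13
Op 10: append 2 -> log_len=15
Op 11: F1 acks idx 10 -> match: F0=0 F1=10; commitIndex=10
Op 12: F0 acks idx 8 -> match: F0=8 F1=10; commitIndex=10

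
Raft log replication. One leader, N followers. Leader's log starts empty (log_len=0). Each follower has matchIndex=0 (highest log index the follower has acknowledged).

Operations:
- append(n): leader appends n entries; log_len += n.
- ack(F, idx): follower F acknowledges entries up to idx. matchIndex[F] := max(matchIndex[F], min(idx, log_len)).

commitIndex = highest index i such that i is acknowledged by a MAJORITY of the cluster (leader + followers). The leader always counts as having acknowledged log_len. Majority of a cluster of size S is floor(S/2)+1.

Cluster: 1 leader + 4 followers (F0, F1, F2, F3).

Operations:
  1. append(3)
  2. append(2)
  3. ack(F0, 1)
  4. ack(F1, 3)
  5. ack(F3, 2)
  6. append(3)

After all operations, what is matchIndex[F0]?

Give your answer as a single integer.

Op 1: append 3 -> log_len=3
Op 2: append 2 -> log_len=5
Op 3: F0 acks idx 1 -> match: F0=1 F1=0 F2=0 F3=0; commitIndex=0
Op 4: F1 acks idx 3 -> match: F0=1 F1=3 F2=0 F3=0; commitIndex=1
Op 5: F3 acks idx 2 -> match: F0=1 F1=3 F2=0 F3=2; commitIndex=2
Op 6: append 3 -> log_len=8

Answer: 1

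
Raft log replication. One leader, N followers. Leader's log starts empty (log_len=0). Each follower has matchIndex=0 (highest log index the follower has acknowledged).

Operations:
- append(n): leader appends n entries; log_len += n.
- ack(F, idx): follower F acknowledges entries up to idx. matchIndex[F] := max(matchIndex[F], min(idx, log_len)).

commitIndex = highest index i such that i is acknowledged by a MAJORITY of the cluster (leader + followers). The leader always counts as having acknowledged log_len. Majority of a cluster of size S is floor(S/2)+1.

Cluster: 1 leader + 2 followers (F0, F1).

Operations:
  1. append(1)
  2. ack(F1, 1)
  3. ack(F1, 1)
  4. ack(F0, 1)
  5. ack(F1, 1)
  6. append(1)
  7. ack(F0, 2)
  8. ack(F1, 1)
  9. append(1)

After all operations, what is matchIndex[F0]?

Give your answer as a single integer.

Op 1: append 1 -> log_len=1
Op 2: F1 acks idx 1 -> match: F0=0 F1=1; commitIndex=1
Op 3: F1 acks idx 1 -> match: F0=0 F1=1; commitIndex=1
Op 4: F0 acks idx 1 -> match: F0=1 F1=1; commitIndex=1
Op 5: F1 acks idx 1 -> match: F0=1 F1=1; commitIndex=1
Op 6: append 1 -> log_len=2
Op 7: F0 acks idx 2 -> match: F0=2 F1=1; commitIndex=2
Op 8: F1 acks idx 1 -> match: F0=2 F1=1; commitIndex=2
Op 9: append 1 -> log_len=3

Answer: 2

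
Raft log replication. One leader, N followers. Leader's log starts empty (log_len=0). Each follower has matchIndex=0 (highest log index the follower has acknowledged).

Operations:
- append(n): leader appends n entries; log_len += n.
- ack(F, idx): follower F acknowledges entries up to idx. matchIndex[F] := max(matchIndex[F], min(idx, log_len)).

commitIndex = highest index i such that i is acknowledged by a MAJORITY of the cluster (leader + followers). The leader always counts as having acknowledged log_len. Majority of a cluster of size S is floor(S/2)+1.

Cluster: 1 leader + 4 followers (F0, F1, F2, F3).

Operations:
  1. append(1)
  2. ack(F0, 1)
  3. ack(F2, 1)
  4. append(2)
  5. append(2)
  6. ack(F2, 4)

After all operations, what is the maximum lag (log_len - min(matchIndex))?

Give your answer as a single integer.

Op 1: append 1 -> log_len=1
Op 2: F0 acks idx 1 -> match: F0=1 F1=0 F2=0 F3=0; commitIndex=0
Op 3: F2 acks idx 1 -> match: F0=1 F1=0 F2=1 F3=0; commitIndex=1
Op 4: append 2 -> log_len=3
Op 5: append 2 -> log_len=5
Op 6: F2 acks idx 4 -> match: F0=1 F1=0 F2=4 F3=0; commitIndex=1

Answer: 5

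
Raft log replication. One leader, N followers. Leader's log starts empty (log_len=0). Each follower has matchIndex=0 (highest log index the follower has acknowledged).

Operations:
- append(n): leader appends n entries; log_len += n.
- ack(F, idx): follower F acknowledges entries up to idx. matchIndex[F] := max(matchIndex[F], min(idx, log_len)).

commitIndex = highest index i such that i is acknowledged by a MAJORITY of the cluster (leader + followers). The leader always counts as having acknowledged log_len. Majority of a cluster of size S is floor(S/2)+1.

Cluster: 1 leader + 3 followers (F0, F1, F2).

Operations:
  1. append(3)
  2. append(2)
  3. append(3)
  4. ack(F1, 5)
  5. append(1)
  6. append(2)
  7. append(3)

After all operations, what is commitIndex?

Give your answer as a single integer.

Answer: 0

Derivation:
Op 1: append 3 -> log_len=3
Op 2: append 2 -> log_len=5
Op 3: append 3 -> log_len=8
Op 4: F1 acks idx 5 -> match: F0=0 F1=5 F2=0; commitIndex=0
Op 5: append 1 -> log_len=9
Op 6: append 2 -> log_len=11
Op 7: append 3 -> log_len=14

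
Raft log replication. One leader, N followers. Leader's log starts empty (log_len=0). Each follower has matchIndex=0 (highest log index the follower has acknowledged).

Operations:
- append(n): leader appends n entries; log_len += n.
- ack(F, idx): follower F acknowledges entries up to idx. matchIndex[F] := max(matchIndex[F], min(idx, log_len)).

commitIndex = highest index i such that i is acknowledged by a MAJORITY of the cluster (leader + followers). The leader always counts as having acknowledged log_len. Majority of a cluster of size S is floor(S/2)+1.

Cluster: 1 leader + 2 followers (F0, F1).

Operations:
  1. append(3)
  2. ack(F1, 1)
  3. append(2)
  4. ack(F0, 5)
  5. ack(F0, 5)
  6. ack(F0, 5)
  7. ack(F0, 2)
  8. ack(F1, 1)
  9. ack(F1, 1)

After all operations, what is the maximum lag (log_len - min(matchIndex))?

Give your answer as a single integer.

Op 1: append 3 -> log_len=3
Op 2: F1 acks idx 1 -> match: F0=0 F1=1; commitIndex=1
Op 3: append 2 -> log_len=5
Op 4: F0 acks idx 5 -> match: F0=5 F1=1; commitIndex=5
Op 5: F0 acks idx 5 -> match: F0=5 F1=1; commitIndex=5
Op 6: F0 acks idx 5 -> match: F0=5 F1=1; commitIndex=5
Op 7: F0 acks idx 2 -> match: F0=5 F1=1; commitIndex=5
Op 8: F1 acks idx 1 -> match: F0=5 F1=1; commitIndex=5
Op 9: F1 acks idx 1 -> match: F0=5 F1=1; commitIndex=5

Answer: 4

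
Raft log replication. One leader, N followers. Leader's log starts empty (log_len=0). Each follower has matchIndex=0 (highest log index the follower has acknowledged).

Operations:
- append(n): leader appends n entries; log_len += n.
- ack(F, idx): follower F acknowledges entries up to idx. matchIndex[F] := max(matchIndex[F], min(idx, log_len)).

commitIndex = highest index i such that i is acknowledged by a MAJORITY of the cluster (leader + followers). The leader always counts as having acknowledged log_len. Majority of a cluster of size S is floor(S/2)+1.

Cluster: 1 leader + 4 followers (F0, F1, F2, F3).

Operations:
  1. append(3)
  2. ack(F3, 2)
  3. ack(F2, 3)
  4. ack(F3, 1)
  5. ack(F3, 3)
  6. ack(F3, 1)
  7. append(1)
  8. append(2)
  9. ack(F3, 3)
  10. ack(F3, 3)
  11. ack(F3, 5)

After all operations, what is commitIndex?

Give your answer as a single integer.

Answer: 3

Derivation:
Op 1: append 3 -> log_len=3
Op 2: F3 acks idx 2 -> match: F0=0 F1=0 F2=0 F3=2; commitIndex=0
Op 3: F2 acks idx 3 -> match: F0=0 F1=0 F2=3 F3=2; commitIndex=2
Op 4: F3 acks idx 1 -> match: F0=0 F1=0 F2=3 F3=2; commitIndex=2
Op 5: F3 acks idx 3 -> match: F0=0 F1=0 F2=3 F3=3; commitIndex=3
Op 6: F3 acks idx 1 -> match: F0=0 F1=0 F2=3 F3=3; commitIndex=3
Op 7: append 1 -> log_len=4
Op 8: append 2 -> log_len=6
Op 9: F3 acks idx 3 -> match: F0=0 F1=0 F2=3 F3=3; commitIndex=3
Op 10: F3 acks idx 3 -> match: F0=0 F1=0 F2=3 F3=3; commitIndex=3
Op 11: F3 acks idx 5 -> match: F0=0 F1=0 F2=3 F3=5; commitIndex=3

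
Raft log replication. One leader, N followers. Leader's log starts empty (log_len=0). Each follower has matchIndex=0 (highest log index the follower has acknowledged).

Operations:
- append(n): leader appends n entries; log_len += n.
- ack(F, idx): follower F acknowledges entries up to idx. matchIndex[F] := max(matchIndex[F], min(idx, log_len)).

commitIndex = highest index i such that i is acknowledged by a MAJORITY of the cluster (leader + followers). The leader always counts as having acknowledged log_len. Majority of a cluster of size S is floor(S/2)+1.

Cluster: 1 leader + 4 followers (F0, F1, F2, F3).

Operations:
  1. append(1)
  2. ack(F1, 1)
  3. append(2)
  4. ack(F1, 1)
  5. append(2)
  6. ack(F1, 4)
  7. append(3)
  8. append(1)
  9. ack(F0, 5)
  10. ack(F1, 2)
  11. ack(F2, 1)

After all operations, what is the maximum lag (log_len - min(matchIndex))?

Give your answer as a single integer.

Op 1: append 1 -> log_len=1
Op 2: F1 acks idx 1 -> match: F0=0 F1=1 F2=0 F3=0; commitIndex=0
Op 3: append 2 -> log_len=3
Op 4: F1 acks idx 1 -> match: F0=0 F1=1 F2=0 F3=0; commitIndex=0
Op 5: append 2 -> log_len=5
Op 6: F1 acks idx 4 -> match: F0=0 F1=4 F2=0 F3=0; commitIndex=0
Op 7: append 3 -> log_len=8
Op 8: append 1 -> log_len=9
Op 9: F0 acks idx 5 -> match: F0=5 F1=4 F2=0 F3=0; commitIndex=4
Op 10: F1 acks idx 2 -> match: F0=5 F1=4 F2=0 F3=0; commitIndex=4
Op 11: F2 acks idx 1 -> match: F0=5 F1=4 F2=1 F3=0; commitIndex=4

Answer: 9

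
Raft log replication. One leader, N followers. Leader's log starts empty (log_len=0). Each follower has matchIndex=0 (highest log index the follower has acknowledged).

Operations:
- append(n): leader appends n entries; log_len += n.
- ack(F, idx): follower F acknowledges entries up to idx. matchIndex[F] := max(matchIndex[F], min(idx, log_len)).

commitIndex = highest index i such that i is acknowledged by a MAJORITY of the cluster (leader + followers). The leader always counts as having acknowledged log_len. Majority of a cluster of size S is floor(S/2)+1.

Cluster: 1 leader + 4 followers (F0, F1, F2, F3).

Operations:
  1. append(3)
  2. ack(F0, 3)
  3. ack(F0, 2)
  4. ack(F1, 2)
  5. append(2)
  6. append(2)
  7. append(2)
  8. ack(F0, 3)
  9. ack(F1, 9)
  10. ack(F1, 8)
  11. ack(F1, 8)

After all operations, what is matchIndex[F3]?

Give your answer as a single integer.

Op 1: append 3 -> log_len=3
Op 2: F0 acks idx 3 -> match: F0=3 F1=0 F2=0 F3=0; commitIndex=0
Op 3: F0 acks idx 2 -> match: F0=3 F1=0 F2=0 F3=0; commitIndex=0
Op 4: F1 acks idx 2 -> match: F0=3 F1=2 F2=0 F3=0; commitIndex=2
Op 5: append 2 -> log_len=5
Op 6: append 2 -> log_len=7
Op 7: append 2 -> log_len=9
Op 8: F0 acks idx 3 -> match: F0=3 F1=2 F2=0 F3=0; commitIndex=2
Op 9: F1 acks idx 9 -> match: F0=3 F1=9 F2=0 F3=0; commitIndex=3
Op 10: F1 acks idx 8 -> match: F0=3 F1=9 F2=0 F3=0; commitIndex=3
Op 11: F1 acks idx 8 -> match: F0=3 F1=9 F2=0 F3=0; commitIndex=3

Answer: 0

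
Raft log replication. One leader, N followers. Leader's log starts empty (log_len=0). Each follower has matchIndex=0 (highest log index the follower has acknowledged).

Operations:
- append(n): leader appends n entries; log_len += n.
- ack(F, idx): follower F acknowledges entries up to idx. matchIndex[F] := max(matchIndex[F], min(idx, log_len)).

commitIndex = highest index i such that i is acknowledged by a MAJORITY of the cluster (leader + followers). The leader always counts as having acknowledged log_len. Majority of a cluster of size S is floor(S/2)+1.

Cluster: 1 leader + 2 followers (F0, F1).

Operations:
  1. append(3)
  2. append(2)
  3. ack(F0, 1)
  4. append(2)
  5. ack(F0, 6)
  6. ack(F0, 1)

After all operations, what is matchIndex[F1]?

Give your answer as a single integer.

Answer: 0

Derivation:
Op 1: append 3 -> log_len=3
Op 2: append 2 -> log_len=5
Op 3: F0 acks idx 1 -> match: F0=1 F1=0; commitIndex=1
Op 4: append 2 -> log_len=7
Op 5: F0 acks idx 6 -> match: F0=6 F1=0; commitIndex=6
Op 6: F0 acks idx 1 -> match: F0=6 F1=0; commitIndex=6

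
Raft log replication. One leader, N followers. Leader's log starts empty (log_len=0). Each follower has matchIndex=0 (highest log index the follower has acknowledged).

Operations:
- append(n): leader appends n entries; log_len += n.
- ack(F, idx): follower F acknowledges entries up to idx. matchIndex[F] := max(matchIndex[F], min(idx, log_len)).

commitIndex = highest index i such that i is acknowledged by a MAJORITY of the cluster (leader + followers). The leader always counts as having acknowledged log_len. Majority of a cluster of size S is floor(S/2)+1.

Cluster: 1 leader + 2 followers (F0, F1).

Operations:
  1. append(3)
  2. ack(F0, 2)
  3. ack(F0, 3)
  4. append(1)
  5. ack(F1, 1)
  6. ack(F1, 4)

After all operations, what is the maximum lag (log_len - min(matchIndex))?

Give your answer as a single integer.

Op 1: append 3 -> log_len=3
Op 2: F0 acks idx 2 -> match: F0=2 F1=0; commitIndex=2
Op 3: F0 acks idx 3 -> match: F0=3 F1=0; commitIndex=3
Op 4: append 1 -> log_len=4
Op 5: F1 acks idx 1 -> match: F0=3 F1=1; commitIndex=3
Op 6: F1 acks idx 4 -> match: F0=3 F1=4; commitIndex=4

Answer: 1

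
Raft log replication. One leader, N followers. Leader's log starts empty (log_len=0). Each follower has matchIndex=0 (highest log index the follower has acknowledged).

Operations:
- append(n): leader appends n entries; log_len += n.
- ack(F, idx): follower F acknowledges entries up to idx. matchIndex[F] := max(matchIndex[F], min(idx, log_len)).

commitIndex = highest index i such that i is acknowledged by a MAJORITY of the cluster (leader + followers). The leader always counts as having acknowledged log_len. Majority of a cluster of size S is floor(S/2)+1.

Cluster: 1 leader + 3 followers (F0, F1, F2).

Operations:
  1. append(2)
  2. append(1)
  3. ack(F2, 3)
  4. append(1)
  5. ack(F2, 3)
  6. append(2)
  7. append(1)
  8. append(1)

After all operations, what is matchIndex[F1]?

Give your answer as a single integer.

Answer: 0

Derivation:
Op 1: append 2 -> log_len=2
Op 2: append 1 -> log_len=3
Op 3: F2 acks idx 3 -> match: F0=0 F1=0 F2=3; commitIndex=0
Op 4: append 1 -> log_len=4
Op 5: F2 acks idx 3 -> match: F0=0 F1=0 F2=3; commitIndex=0
Op 6: append 2 -> log_len=6
Op 7: append 1 -> log_len=7
Op 8: append 1 -> log_len=8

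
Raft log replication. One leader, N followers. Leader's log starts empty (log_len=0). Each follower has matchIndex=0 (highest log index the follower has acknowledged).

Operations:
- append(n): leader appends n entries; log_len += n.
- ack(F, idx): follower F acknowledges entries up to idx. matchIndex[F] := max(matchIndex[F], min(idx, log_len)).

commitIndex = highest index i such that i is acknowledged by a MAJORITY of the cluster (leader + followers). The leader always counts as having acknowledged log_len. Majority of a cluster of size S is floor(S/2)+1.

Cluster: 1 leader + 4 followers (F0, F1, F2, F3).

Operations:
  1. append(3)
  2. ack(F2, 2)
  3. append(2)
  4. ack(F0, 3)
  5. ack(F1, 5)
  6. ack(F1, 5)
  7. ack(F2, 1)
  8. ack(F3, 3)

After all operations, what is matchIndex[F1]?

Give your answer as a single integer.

Answer: 5

Derivation:
Op 1: append 3 -> log_len=3
Op 2: F2 acks idx 2 -> match: F0=0 F1=0 F2=2 F3=0; commitIndex=0
Op 3: append 2 -> log_len=5
Op 4: F0 acks idx 3 -> match: F0=3 F1=0 F2=2 F3=0; commitIndex=2
Op 5: F1 acks idx 5 -> match: F0=3 F1=5 F2=2 F3=0; commitIndex=3
Op 6: F1 acks idx 5 -> match: F0=3 F1=5 F2=2 F3=0; commitIndex=3
Op 7: F2 acks idx 1 -> match: F0=3 F1=5 F2=2 F3=0; commitIndex=3
Op 8: F3 acks idx 3 -> match: F0=3 F1=5 F2=2 F3=3; commitIndex=3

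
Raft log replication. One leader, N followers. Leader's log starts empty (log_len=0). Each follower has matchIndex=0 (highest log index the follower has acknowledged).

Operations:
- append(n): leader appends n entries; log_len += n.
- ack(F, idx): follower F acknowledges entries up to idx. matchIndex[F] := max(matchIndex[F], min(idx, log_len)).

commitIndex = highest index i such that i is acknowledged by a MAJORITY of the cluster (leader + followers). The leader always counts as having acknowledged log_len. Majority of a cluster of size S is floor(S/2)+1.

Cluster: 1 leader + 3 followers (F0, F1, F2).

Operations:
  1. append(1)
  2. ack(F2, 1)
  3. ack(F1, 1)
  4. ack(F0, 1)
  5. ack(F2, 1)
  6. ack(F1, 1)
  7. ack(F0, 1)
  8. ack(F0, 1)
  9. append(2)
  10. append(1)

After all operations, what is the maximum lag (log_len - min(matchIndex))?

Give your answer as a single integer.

Op 1: append 1 -> log_len=1
Op 2: F2 acks idx 1 -> match: F0=0 F1=0 F2=1; commitIndex=0
Op 3: F1 acks idx 1 -> match: F0=0 F1=1 F2=1; commitIndex=1
Op 4: F0 acks idx 1 -> match: F0=1 F1=1 F2=1; commitIndex=1
Op 5: F2 acks idx 1 -> match: F0=1 F1=1 F2=1; commitIndex=1
Op 6: F1 acks idx 1 -> match: F0=1 F1=1 F2=1; commitIndex=1
Op 7: F0 acks idx 1 -> match: F0=1 F1=1 F2=1; commitIndex=1
Op 8: F0 acks idx 1 -> match: F0=1 F1=1 F2=1; commitIndex=1
Op 9: append 2 -> log_len=3
Op 10: append 1 -> log_len=4

Answer: 3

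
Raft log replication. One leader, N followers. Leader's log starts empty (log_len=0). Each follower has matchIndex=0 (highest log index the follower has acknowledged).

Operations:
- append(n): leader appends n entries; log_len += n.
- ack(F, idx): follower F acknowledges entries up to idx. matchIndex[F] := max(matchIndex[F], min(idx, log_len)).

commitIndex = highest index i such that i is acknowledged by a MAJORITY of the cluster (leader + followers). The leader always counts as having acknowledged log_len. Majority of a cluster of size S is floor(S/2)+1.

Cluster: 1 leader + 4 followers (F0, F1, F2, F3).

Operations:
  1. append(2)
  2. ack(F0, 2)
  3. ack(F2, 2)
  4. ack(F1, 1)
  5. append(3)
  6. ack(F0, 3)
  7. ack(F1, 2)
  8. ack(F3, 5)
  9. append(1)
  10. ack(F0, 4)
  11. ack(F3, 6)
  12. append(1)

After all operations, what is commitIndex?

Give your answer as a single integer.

Answer: 4

Derivation:
Op 1: append 2 -> log_len=2
Op 2: F0 acks idx 2 -> match: F0=2 F1=0 F2=0 F3=0; commitIndex=0
Op 3: F2 acks idx 2 -> match: F0=2 F1=0 F2=2 F3=0; commitIndex=2
Op 4: F1 acks idx 1 -> match: F0=2 F1=1 F2=2 F3=0; commitIndex=2
Op 5: append 3 -> log_len=5
Op 6: F0 acks idx 3 -> match: F0=3 F1=1 F2=2 F3=0; commitIndex=2
Op 7: F1 acks idx 2 -> match: F0=3 F1=2 F2=2 F3=0; commitIndex=2
Op 8: F3 acks idx 5 -> match: F0=3 F1=2 F2=2 F3=5; commitIndex=3
Op 9: append 1 -> log_len=6
Op 10: F0 acks idx 4 -> match: F0=4 F1=2 F2=2 F3=5; commitIndex=4
Op 11: F3 acks idx 6 -> match: F0=4 F1=2 F2=2 F3=6; commitIndex=4
Op 12: append 1 -> log_len=7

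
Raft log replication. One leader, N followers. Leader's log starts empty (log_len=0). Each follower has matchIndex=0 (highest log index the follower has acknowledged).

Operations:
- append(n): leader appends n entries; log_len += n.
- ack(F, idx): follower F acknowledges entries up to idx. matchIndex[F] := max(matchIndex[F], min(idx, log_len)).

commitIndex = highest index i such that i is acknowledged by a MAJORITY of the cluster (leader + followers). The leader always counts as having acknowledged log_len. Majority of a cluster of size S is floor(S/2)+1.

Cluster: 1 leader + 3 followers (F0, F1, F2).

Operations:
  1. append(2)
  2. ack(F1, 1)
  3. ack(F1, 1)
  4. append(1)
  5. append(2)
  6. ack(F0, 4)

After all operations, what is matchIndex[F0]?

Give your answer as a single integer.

Op 1: append 2 -> log_len=2
Op 2: F1 acks idx 1 -> match: F0=0 F1=1 F2=0; commitIndex=0
Op 3: F1 acks idx 1 -> match: F0=0 F1=1 F2=0; commitIndex=0
Op 4: append 1 -> log_len=3
Op 5: append 2 -> log_len=5
Op 6: F0 acks idx 4 -> match: F0=4 F1=1 F2=0; commitIndex=1

Answer: 4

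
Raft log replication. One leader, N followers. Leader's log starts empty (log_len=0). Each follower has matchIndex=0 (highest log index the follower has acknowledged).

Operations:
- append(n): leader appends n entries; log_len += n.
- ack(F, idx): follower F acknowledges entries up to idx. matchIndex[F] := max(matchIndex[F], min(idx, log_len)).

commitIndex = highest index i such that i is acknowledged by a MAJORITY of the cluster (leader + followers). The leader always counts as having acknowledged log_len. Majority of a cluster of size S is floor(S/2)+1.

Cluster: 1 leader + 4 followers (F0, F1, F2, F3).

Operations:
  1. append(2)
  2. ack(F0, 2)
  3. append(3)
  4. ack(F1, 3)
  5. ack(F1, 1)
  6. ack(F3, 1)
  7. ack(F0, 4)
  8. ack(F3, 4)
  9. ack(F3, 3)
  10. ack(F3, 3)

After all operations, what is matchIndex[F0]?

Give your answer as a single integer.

Op 1: append 2 -> log_len=2
Op 2: F0 acks idx 2 -> match: F0=2 F1=0 F2=0 F3=0; commitIndex=0
Op 3: append 3 -> log_len=5
Op 4: F1 acks idx 3 -> match: F0=2 F1=3 F2=0 F3=0; commitIndex=2
Op 5: F1 acks idx 1 -> match: F0=2 F1=3 F2=0 F3=0; commitIndex=2
Op 6: F3 acks idx 1 -> match: F0=2 F1=3 F2=0 F3=1; commitIndex=2
Op 7: F0 acks idx 4 -> match: F0=4 F1=3 F2=0 F3=1; commitIndex=3
Op 8: F3 acks idx 4 -> match: F0=4 F1=3 F2=0 F3=4; commitIndex=4
Op 9: F3 acks idx 3 -> match: F0=4 F1=3 F2=0 F3=4; commitIndex=4
Op 10: F3 acks idx 3 -> match: F0=4 F1=3 F2=0 F3=4; commitIndex=4

Answer: 4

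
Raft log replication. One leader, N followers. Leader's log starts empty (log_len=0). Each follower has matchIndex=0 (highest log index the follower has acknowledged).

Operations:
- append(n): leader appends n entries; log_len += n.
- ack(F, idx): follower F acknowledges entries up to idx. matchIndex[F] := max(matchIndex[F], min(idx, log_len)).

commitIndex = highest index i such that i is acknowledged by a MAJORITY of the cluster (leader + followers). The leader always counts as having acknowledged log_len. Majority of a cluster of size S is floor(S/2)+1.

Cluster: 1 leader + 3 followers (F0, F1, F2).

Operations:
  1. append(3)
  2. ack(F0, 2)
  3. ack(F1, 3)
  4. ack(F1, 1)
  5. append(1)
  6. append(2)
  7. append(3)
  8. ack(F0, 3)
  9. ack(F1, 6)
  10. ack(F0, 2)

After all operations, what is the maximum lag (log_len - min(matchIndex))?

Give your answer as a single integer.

Answer: 9

Derivation:
Op 1: append 3 -> log_len=3
Op 2: F0 acks idx 2 -> match: F0=2 F1=0 F2=0; commitIndex=0
Op 3: F1 acks idx 3 -> match: F0=2 F1=3 F2=0; commitIndex=2
Op 4: F1 acks idx 1 -> match: F0=2 F1=3 F2=0; commitIndex=2
Op 5: append 1 -> log_len=4
Op 6: append 2 -> log_len=6
Op 7: append 3 -> log_len=9
Op 8: F0 acks idx 3 -> match: F0=3 F1=3 F2=0; commitIndex=3
Op 9: F1 acks idx 6 -> match: F0=3 F1=6 F2=0; commitIndex=3
Op 10: F0 acks idx 2 -> match: F0=3 F1=6 F2=0; commitIndex=3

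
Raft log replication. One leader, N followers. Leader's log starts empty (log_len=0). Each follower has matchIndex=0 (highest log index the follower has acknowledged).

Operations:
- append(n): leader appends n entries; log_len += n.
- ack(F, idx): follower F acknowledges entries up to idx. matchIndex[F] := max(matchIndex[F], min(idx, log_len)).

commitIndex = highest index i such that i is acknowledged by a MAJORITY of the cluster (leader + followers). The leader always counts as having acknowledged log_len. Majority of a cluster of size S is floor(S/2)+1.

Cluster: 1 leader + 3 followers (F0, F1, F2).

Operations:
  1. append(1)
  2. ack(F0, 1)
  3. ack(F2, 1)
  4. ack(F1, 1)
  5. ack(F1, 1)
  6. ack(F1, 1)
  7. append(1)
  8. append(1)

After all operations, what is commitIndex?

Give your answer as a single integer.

Answer: 1

Derivation:
Op 1: append 1 -> log_len=1
Op 2: F0 acks idx 1 -> match: F0=1 F1=0 F2=0; commitIndex=0
Op 3: F2 acks idx 1 -> match: F0=1 F1=0 F2=1; commitIndex=1
Op 4: F1 acks idx 1 -> match: F0=1 F1=1 F2=1; commitIndex=1
Op 5: F1 acks idx 1 -> match: F0=1 F1=1 F2=1; commitIndex=1
Op 6: F1 acks idx 1 -> match: F0=1 F1=1 F2=1; commitIndex=1
Op 7: append 1 -> log_len=2
Op 8: append 1 -> log_len=3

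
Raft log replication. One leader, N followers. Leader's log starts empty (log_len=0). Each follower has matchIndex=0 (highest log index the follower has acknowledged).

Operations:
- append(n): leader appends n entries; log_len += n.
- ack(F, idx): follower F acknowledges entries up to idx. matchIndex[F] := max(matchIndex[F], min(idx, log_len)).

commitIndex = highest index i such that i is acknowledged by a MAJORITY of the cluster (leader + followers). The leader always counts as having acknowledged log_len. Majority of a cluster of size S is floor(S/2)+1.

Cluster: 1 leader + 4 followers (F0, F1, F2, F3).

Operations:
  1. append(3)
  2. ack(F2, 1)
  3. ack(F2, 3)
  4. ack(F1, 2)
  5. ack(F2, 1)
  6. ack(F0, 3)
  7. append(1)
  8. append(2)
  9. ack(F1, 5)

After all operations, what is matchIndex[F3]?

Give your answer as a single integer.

Op 1: append 3 -> log_len=3
Op 2: F2 acks idx 1 -> match: F0=0 F1=0 F2=1 F3=0; commitIndex=0
Op 3: F2 acks idx 3 -> match: F0=0 F1=0 F2=3 F3=0; commitIndex=0
Op 4: F1 acks idx 2 -> match: F0=0 F1=2 F2=3 F3=0; commitIndex=2
Op 5: F2 acks idx 1 -> match: F0=0 F1=2 F2=3 F3=0; commitIndex=2
Op 6: F0 acks idx 3 -> match: F0=3 F1=2 F2=3 F3=0; commitIndex=3
Op 7: append 1 -> log_len=4
Op 8: append 2 -> log_len=6
Op 9: F1 acks idx 5 -> match: F0=3 F1=5 F2=3 F3=0; commitIndex=3

Answer: 0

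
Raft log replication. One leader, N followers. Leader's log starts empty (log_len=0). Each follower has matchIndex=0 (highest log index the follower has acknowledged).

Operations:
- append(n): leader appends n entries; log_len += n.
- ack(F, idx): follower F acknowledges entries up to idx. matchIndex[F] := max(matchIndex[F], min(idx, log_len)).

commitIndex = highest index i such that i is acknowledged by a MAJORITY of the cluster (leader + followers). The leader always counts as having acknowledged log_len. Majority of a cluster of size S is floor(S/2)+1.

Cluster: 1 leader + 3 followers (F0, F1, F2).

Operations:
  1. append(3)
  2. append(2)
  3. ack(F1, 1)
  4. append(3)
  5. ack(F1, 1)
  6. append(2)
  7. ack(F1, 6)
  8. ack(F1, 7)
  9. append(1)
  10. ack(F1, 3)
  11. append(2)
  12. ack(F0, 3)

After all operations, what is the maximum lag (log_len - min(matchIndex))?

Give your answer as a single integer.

Answer: 13

Derivation:
Op 1: append 3 -> log_len=3
Op 2: append 2 -> log_len=5
Op 3: F1 acks idx 1 -> match: F0=0 F1=1 F2=0; commitIndex=0
Op 4: append 3 -> log_len=8
Op 5: F1 acks idx 1 -> match: F0=0 F1=1 F2=0; commitIndex=0
Op 6: append 2 -> log_len=10
Op 7: F1 acks idx 6 -> match: F0=0 F1=6 F2=0; commitIndex=0
Op 8: F1 acks idx 7 -> match: F0=0 F1=7 F2=0; commitIndex=0
Op 9: append 1 -> log_len=11
Op 10: F1 acks idx 3 -> match: F0=0 F1=7 F2=0; commitIndex=0
Op 11: append 2 -> log_len=13
Op 12: F0 acks idx 3 -> match: F0=3 F1=7 F2=0; commitIndex=3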